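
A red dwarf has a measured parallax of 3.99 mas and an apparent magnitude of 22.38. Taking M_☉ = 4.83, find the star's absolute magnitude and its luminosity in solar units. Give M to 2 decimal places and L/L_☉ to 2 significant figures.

d = 1/p = 1000/3.99 mas = 250.6 pc
M = m − 5 log₁₀ d + 5 = 22.38 − 5·2.3990 + 5 = 15.385
M − M_☉ = 15.385 − 4.83 = 10.555
L/L_☉ = 10^(−0.4 × 10.555) = 5.999×10^-5

M ≈ 15.38; L/L_☉ ≈ 6.0×10^-5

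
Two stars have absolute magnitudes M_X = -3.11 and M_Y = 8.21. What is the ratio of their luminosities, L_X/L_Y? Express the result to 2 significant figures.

L_X/L_Y ≈ 34000

ΔM = M_X − M_Y = -11.32
L_X/L_Y = 10^(−0.4 ΔM) = 10^4.528 = 33730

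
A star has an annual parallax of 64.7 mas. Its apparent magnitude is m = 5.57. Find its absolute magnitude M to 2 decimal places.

p = 64.7 mas = 0.0647″ → d = 1/p = 15.46 pc
5 log₁₀(d/10 pc) = 5 log₁₀(15.46) − 5 = 0.945
M = m − 5 log₁₀(d/10) = 5.57 − 0.945 = 4.625

M ≈ 4.62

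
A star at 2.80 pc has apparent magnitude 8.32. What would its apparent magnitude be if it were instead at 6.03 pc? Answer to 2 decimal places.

m ≈ 9.99

Flux ∝ 1/d², so Δm = 5 log₁₀(d₂/d₁) = 5 log₁₀(6.03/2.80) = 1.666
m₂ = m₁ + Δm = 8.32 + (1.666) = 9.986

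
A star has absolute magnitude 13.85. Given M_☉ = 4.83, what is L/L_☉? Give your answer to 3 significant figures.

L/L_☉ ≈ 2.47×10^-4

M − M_☉ = 13.85 − 4.83 = 9.020
L/L_☉ = 10^(−0.4 (M − M_☉)) = 10^-3.608 = 2.466×10^-4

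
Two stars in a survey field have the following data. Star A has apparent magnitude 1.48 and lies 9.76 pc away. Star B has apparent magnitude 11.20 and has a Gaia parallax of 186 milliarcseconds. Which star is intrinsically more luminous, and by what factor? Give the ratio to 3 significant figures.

Star A is more luminous, by a factor of 25500.

Star A: M = m − 5 log₁₀ d + 5 = 1.48 − 5·0.9894 + 5 = 1.533
Star B: p = 186 mas = 0.186″ → d = 1/p = 5.376 pc
Star B: M = m − 5 log₁₀ d + 5 = 11.20 − 5·0.7305 + 5 = 12.548
ΔM = M_A − M_B = 1.533 − (12.548) = -11.015; smaller M is more luminous → Star A.
L ratio = 10^(0.4 |ΔM|) = 10^4.406 = 25460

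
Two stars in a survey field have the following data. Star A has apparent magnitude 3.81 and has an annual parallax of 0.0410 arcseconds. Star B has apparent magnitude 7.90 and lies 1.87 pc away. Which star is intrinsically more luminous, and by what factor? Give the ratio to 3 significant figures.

Star A is more luminous, by a factor of 7360.

Star A: d = 1/p = 1/0.0410″ = 24.39 pc
Star A: M = m − 5 log₁₀ d + 5 = 3.81 − 5·1.3872 + 5 = 1.874
Star B: M = m − 5 log₁₀ d + 5 = 7.90 − 5·0.2718 + 5 = 11.541
ΔM = M_A − M_B = 1.874 − (11.541) = -9.667; smaller M is more luminous → Star A.
L ratio = 10^(0.4 |ΔM|) = 10^3.867 = 7358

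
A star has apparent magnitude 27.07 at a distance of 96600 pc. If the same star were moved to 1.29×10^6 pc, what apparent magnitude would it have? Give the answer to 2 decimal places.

m ≈ 32.70

Flux ∝ 1/d², so Δm = 5 log₁₀(d₂/d₁) = 5 log₁₀(1.29×10^6/96600) = 5.628
m₂ = m₁ + Δm = 27.07 + (5.628) = 32.698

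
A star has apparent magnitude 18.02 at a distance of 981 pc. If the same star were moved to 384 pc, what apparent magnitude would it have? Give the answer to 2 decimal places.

m ≈ 15.98

Flux ∝ 1/d², so Δm = 5 log₁₀(d₂/d₁) = 5 log₁₀(384/981) = -2.037
m₂ = m₁ + Δm = 18.02 + (-2.037) = 15.983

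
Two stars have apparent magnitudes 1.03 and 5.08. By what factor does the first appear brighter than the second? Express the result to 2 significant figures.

42

Δm = 1.03 − (5.08) = -4.05
Flux ratio = 10^(−0.4 Δm) = 10^(−0.4 × -4.05) = 10^1.620 = 41.69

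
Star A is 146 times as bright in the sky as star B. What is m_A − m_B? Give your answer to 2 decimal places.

Pogson: Δm = −2.5 log₁₀(ratio) = −2.5 log₁₀(146) = −2.5 × 2.1644 = -5.411
Star A is brighter, so it has the smaller magnitude: the difference is negative.

m_A − m_B ≈ -5.41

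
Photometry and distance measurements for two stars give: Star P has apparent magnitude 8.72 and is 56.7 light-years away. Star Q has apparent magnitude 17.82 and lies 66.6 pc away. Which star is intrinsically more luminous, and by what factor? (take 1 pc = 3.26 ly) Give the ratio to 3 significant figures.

Star P: d = 56.7 ly / 3.26 = 17.39 pc
Star P: M = m − 5 log₁₀ d + 5 = 8.72 − 5·1.2404 + 5 = 7.518
Star Q: M = m − 5 log₁₀ d + 5 = 17.82 − 5·1.8235 + 5 = 13.703
ΔM = M_P − M_Q = 7.518 − (13.703) = -6.184; smaller M is more luminous → Star P.
L ratio = 10^(0.4 |ΔM|) = 10^2.474 = 297.7

Star P is more luminous, by a factor of 298.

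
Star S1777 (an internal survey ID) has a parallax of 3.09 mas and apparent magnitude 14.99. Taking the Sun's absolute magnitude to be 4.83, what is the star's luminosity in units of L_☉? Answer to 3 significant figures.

L/L_☉ ≈ 0.0904

d = 1/p = 1000/3.09 mas = 323.6 pc
M = m − 5 log₁₀ d + 5 = 14.99 − 5·2.5100 + 5 = 7.440
M − M_☉ = 7.440 − 4.83 = 2.610
L/L_☉ = 10^(−0.4 × 2.610) = 0.09038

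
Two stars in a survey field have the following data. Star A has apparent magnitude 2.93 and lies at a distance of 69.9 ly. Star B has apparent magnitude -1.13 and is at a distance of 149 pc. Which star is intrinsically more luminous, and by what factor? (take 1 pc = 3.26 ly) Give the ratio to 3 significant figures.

Star A: d = 69.9 ly / 3.26 = 21.44 pc
Star A: M = m − 5 log₁₀ d + 5 = 2.93 − 5·1.3313 + 5 = 1.274
Star B: M = m − 5 log₁₀ d + 5 = -1.13 − 5·2.1732 + 5 = -6.996
ΔM = M_A − M_B = 1.274 − (-6.996) = 8.270; smaller M is more luminous → Star B.
L ratio = 10^(0.4 |ΔM|) = 10^3.308 = 2032

Star B is more luminous, by a factor of 2030.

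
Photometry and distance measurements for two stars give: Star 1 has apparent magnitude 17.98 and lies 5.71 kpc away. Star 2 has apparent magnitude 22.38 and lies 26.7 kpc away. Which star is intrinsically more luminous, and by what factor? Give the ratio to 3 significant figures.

Star 1: d = 5.71 kpc = 5710 pc
Star 1: M = m − 5 log₁₀ d + 5 = 17.98 − 5·3.7566 + 5 = 4.197
Star 2: d = 26.7 kpc = 26700 pc
Star 2: M = m − 5 log₁₀ d + 5 = 22.38 − 5·4.4265 + 5 = 5.247
ΔM = M_1 − M_2 = 4.197 − (5.247) = -1.051; smaller M is more luminous → Star 1.
L ratio = 10^(0.4 |ΔM|) = 10^0.420 = 2.632

Star 1 is more luminous, by a factor of 2.63.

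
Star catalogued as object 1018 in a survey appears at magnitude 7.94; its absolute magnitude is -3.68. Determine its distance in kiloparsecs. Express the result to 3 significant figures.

μ = m − M = 11.620
m − M = 5 log₁₀ d − 5
log₁₀ d = (m − M)/5 + 1 = 3.3240
d = 10^3.3240 = 2109 pc
= 2.109 kpc

d ≈ 2.11 kpc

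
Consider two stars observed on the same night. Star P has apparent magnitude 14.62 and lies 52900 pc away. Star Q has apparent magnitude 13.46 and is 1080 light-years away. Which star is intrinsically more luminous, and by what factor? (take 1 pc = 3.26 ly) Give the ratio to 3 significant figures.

Star P: M = m − 5 log₁₀ d + 5 = 14.62 − 5·4.7235 + 5 = -3.997
Star Q: d = 1080 ly / 3.26 = 331.3 pc
Star Q: M = m − 5 log₁₀ d + 5 = 13.46 − 5·2.5202 + 5 = 5.859
ΔM = M_P − M_Q = -3.997 − (5.859) = -9.856; smaller M is more luminous → Star P.
L ratio = 10^(0.4 |ΔM|) = 10^3.942 = 8760

Star P is more luminous, by a factor of 8760.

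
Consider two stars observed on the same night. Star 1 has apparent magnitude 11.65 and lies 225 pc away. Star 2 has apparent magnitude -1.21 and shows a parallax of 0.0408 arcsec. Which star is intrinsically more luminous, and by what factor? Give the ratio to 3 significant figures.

Star 2 is more luminous, by a factor of 1650.

Star 1: M = m − 5 log₁₀ d + 5 = 11.65 − 5·2.3522 + 5 = 4.889
Star 2: d = 1/p = 1/0.0408″ = 24.51 pc
Star 2: M = m − 5 log₁₀ d + 5 = -1.21 − 5·1.3893 + 5 = -3.157
ΔM = M_1 − M_2 = 4.889 − (-3.157) = 8.046; smaller M is more luminous → Star 2.
L ratio = 10^(0.4 |ΔM|) = 10^3.218 = 1653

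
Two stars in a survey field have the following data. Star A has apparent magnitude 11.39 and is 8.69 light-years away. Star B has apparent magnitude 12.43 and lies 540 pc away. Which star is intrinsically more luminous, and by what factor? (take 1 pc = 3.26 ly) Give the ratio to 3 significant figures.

Star B is more luminous, by a factor of 15700.

Star A: d = 8.69 ly / 3.26 = 2.666 pc
Star A: M = m − 5 log₁₀ d + 5 = 11.39 − 5·0.4258 + 5 = 14.261
Star B: M = m − 5 log₁₀ d + 5 = 12.43 − 5·2.7324 + 5 = 3.768
ΔM = M_A − M_B = 14.261 − (3.768) = 10.493; smaller M is more luminous → Star B.
L ratio = 10^(0.4 |ΔM|) = 10^4.197 = 15750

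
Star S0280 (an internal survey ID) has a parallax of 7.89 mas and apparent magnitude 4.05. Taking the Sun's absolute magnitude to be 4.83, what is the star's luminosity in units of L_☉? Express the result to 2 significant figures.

L/L_☉ ≈ 330

d = 1/p = 1000/7.89 mas = 126.7 pc
M = m − 5 log₁₀ d + 5 = 4.05 − 5·2.1029 + 5 = -1.465
M − M_☉ = -1.465 − 4.83 = -6.295
L/L_☉ = 10^(−0.4 × -6.295) = 329.5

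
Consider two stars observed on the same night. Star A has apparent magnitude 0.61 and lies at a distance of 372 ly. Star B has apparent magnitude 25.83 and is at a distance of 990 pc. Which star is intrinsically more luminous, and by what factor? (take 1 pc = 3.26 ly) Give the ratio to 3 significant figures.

Star A is more luminous, by a factor of 1.63×10^8.

Star A: d = 372 ly / 3.26 = 114.1 pc
Star A: M = m − 5 log₁₀ d + 5 = 0.61 − 5·2.0573 + 5 = -4.677
Star B: M = m − 5 log₁₀ d + 5 = 25.83 − 5·2.9956 + 5 = 15.852
ΔM = M_A − M_B = -4.677 − (15.852) = -20.528; smaller M is more luminous → Star A.
L ratio = 10^(0.4 |ΔM|) = 10^8.211 = 1.627×10^8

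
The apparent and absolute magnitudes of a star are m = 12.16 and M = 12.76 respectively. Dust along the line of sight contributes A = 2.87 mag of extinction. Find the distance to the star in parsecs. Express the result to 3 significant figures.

d ≈ 2.02 pc

m − M = 5 log₁₀(d/10 pc) + A  ⇒  12.16 − (12.76) − 2.87 = 5 log₁₀(d/10)
-3.470 = 5 log₁₀(d/10)
log₁₀ d = (m − M − A)/5 + 1 = 0.3060
d = 10^0.3060 = 2.023 pc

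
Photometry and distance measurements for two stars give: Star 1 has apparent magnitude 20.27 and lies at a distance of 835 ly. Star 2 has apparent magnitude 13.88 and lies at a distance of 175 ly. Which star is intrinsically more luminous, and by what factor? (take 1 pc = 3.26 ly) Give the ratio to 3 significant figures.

Star 1: d = 835 ly / 3.26 = 256.1 pc
Star 1: M = m − 5 log₁₀ d + 5 = 20.27 − 5·2.4085 + 5 = 13.228
Star 2: d = 175 ly / 3.26 = 53.68 pc
Star 2: M = m − 5 log₁₀ d + 5 = 13.88 − 5·1.7298 + 5 = 10.231
ΔM = M_1 − M_2 = 13.228 − (10.231) = 2.997; smaller M is more luminous → Star 2.
L ratio = 10^(0.4 |ΔM|) = 10^1.199 = 15.80

Star 2 is more luminous, by a factor of 15.8.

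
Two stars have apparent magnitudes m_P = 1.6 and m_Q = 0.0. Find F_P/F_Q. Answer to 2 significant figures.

Δm = 1.6 − (0.0) = 1.6
Flux ratio = 10^(−0.4 Δm) = 10^(−0.4 × 1.6) = 10^-0.640 = 0.2291

F_P/F_Q ≈ 0.23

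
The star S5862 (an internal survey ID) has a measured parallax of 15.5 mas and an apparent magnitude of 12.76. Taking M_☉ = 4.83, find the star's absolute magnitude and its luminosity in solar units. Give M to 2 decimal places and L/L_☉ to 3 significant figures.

M ≈ 8.71; L/L_☉ ≈ 0.0280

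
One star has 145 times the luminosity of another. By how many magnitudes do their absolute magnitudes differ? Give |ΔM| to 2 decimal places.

Pogson: ΔM = −2.5 log₁₀(ratio) = −2.5 log₁₀(145) = −2.5 × 2.1614 = -5.403

|ΔM| ≈ 5.40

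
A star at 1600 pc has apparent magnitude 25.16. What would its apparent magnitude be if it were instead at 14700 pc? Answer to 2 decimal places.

Flux ∝ 1/d², so Δm = 5 log₁₀(d₂/d₁) = 5 log₁₀(14700/1600) = 4.816
m₂ = m₁ + Δm = 25.16 + (4.816) = 29.976

m ≈ 29.98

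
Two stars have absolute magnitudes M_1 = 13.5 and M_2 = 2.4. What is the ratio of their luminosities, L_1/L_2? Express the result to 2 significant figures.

L_1/L_2 ≈ 3.6×10^-5

ΔM = M_1 − M_2 = 11.1
L_1/L_2 = 10^(−0.4 ΔM) = 10^-4.440 = 3.631×10^-5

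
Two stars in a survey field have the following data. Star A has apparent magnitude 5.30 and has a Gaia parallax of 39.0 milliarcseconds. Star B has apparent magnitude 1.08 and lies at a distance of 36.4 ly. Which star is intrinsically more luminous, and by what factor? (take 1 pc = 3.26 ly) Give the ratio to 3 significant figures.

Star B is more luminous, by a factor of 9.24.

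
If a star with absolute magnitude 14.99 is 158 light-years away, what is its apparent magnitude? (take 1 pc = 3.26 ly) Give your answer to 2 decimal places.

d = 158 ly / 3.26 = 48.47 pc
m = M + 5 log₁₀ d − 5 = 14.99 + 5·1.6854 − 5 = 18.417

m ≈ 18.42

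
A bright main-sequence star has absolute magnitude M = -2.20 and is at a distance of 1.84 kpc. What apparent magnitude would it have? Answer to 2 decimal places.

m ≈ 9.12

d = 1.84 kpc = 1840 pc
m = M + 5 log₁₀ d − 5 = -2.20 + 5·3.2648 − 5 = 9.124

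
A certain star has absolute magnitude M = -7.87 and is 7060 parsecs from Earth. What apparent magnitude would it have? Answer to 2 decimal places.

m = M + 5 log₁₀ d − 5 = -7.87 + 5·3.8488 − 5 = 6.374

m ≈ 6.37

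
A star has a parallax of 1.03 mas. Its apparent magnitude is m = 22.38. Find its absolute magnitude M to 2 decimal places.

p = 1.03 mas = 1.03×10^-3″ → d = 1/p = 970.9 pc
5 log₁₀(d/10 pc) = 5 log₁₀(970.9) − 5 = 9.936
M = m − 5 log₁₀(d/10) = 22.38 − 9.936 = 12.444

M ≈ 12.44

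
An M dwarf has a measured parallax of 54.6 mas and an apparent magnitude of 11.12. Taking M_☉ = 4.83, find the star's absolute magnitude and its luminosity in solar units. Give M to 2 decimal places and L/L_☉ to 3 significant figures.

d = 1/p = 1000/54.6 mas = 18.32 pc
M = m − 5 log₁₀ d + 5 = 11.12 − 5·1.2628 + 5 = 9.806
M − M_☉ = 9.806 − 4.83 = 4.976
L/L_☉ = 10^(−0.4 × 4.976) = 0.01022

M ≈ 9.81; L/L_☉ ≈ 0.0102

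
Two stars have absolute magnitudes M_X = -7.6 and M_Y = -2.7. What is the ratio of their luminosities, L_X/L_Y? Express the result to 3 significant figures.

L_X/L_Y ≈ 91.2

ΔM = M_X − M_Y = -4.9
L_X/L_Y = 10^(−0.4 ΔM) = 10^1.960 = 91.20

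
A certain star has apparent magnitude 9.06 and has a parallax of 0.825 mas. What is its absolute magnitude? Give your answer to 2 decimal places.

p = 0.825 mas = 8.25×10^-4″ → d = 1/p = 1212 pc
5 log₁₀(d/10 pc) = 5 log₁₀(1212) − 5 = 10.418
M = m − 5 log₁₀(d/10) = 9.06 − 10.418 = -1.358

M ≈ -1.36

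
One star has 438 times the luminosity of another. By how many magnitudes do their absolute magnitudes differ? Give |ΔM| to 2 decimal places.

Pogson: ΔM = −2.5 log₁₀(ratio) = −2.5 log₁₀(438) = −2.5 × 2.6415 = -6.604

|ΔM| ≈ 6.60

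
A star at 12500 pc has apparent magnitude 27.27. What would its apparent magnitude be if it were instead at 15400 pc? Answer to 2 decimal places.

m ≈ 27.72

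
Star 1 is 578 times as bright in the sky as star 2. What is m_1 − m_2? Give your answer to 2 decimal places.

m_1 − m_2 ≈ -6.90

Pogson: Δm = −2.5 log₁₀(ratio) = −2.5 log₁₀(578) = −2.5 × 2.7619 = -6.905
Star 1 is brighter, so it has the smaller magnitude: the difference is negative.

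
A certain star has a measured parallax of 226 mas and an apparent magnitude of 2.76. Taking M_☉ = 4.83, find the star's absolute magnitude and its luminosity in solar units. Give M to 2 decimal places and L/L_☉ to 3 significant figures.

M ≈ 4.53; L/L_☉ ≈ 1.32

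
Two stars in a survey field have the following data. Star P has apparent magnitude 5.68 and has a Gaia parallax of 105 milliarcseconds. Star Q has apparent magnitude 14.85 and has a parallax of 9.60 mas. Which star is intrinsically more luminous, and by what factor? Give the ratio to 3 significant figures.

Star P is more luminous, by a factor of 38.9.

Star P: p = 105 mas = 0.105″ → d = 1/p = 9.524 pc
Star P: M = m − 5 log₁₀ d + 5 = 5.68 − 5·0.9788 + 5 = 5.786
Star Q: p = 9.60 mas = 9.60×10^-3″ → d = 1/p = 104.2 pc
Star Q: M = m − 5 log₁₀ d + 5 = 14.85 − 5·2.0177 + 5 = 9.761
ΔM = M_P − M_Q = 5.786 − (9.761) = -3.975; smaller M is more luminous → Star P.
L ratio = 10^(0.4 |ΔM|) = 10^1.590 = 38.92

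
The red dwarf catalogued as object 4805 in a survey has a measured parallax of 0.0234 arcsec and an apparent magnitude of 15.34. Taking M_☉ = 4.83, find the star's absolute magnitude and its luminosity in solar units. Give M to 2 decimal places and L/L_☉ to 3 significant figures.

M ≈ 12.19; L/L_☉ ≈ 1.14×10^-3

d = 1/p = 1/0.0234″ = 42.74 pc
M = m − 5 log₁₀ d + 5 = 15.34 − 5·1.6308 + 5 = 12.186
M − M_☉ = 12.186 − 4.83 = 7.356
L/L_☉ = 10^(−0.4 × 7.356) = 1.142×10^-3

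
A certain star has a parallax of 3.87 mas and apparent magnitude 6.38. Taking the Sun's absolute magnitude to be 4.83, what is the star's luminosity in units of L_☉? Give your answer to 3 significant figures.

d = 1/p = 1000/3.87 mas = 258.4 pc
M = m − 5 log₁₀ d + 5 = 6.38 − 5·2.4123 + 5 = -0.681
M − M_☉ = -0.681 − 4.83 = -5.511
L/L_☉ = 10^(−0.4 × -5.511) = 160.2

L/L_☉ ≈ 160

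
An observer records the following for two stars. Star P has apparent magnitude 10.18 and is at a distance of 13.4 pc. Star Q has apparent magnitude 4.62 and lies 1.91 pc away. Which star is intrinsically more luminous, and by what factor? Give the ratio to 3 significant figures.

Star P: M = m − 5 log₁₀ d + 5 = 10.18 − 5·1.1271 + 5 = 9.544
Star Q: M = m − 5 log₁₀ d + 5 = 4.62 − 5·0.2810 + 5 = 8.215
ΔM = M_P − M_Q = 9.544 − (8.215) = 1.330; smaller M is more luminous → Star Q.
L ratio = 10^(0.4 |ΔM|) = 10^0.532 = 3.403

Star Q is more luminous, by a factor of 3.40.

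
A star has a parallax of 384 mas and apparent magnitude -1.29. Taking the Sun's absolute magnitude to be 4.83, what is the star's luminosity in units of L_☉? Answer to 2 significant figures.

d = 1/p = 1000/384 mas = 2.604 pc
M = m − 5 log₁₀ d + 5 = -1.29 − 5·0.4157 + 5 = 1.632
M − M_☉ = 1.632 − 4.83 = -3.198
L/L_☉ = 10^(−0.4 × -3.198) = 19.03

L/L_☉ ≈ 19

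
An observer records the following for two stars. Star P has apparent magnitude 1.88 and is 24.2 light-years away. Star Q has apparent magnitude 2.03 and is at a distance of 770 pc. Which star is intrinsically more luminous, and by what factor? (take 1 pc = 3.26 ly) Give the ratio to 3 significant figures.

Star P: d = 24.2 ly / 3.26 = 7.423 pc
Star P: M = m − 5 log₁₀ d + 5 = 1.88 − 5·0.8706 + 5 = 2.527
Star Q: M = m − 5 log₁₀ d + 5 = 2.03 − 5·2.8865 + 5 = -7.402
ΔM = M_P − M_Q = 2.527 − (-7.402) = 9.929; smaller M is more luminous → Star Q.
L ratio = 10^(0.4 |ΔM|) = 10^3.972 = 9371

Star Q is more luminous, by a factor of 9370.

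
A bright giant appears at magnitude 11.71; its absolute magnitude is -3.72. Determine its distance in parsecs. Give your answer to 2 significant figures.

Distance modulus: m − M = 11.71 − (-3.72) = 15.430
m − M = 5 log₁₀ d − 5
log₁₀ d = (m − M)/5 + 1 = 4.0860
d = 10^4.0860 = 12190 pc

d ≈ 12000 pc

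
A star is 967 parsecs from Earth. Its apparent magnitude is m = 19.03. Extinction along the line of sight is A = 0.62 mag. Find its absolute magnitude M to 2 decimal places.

M ≈ 8.48

5 log₁₀(d/10 pc) = 5 log₁₀(967.0) − 5 = 9.927
M = m − 5 log₁₀(d/10) − A = 19.03 − 9.927 − 0.62 = 8.483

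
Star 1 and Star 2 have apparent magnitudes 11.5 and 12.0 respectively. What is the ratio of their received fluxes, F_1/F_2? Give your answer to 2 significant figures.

F_1/F_2 ≈ 1.6

Magnitude difference = -0.5
Flux ratio = 10^(−0.4 Δm) = 10^(−0.4 × -0.5) = 10^0.200 = 1.585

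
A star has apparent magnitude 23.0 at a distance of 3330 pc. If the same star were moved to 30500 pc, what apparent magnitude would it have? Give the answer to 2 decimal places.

Flux ∝ 1/d², so Δm = 5 log₁₀(d₂/d₁) = 5 log₁₀(30500/3330) = 4.809
m₂ = m₁ + Δm = 23.0 + (4.809) = 27.809

m ≈ 27.81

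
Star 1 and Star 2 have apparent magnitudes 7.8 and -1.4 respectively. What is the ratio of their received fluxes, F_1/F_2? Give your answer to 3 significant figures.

Δm = 7.8 − (-1.4) = 9.2
Flux ratio = 10^(−0.4 Δm) = 10^(−0.4 × 9.2) = 10^-3.680 = 2.089×10^-4

F_1/F_2 ≈ 2.09×10^-4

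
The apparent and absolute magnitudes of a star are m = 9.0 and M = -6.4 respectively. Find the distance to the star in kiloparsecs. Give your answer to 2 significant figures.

μ = m − M = 15.400
m − M = 5 log₁₀ d − 5
log₁₀ d = (m − M)/5 + 1 = 4.0800
d = 10^4.0800 = 12020 pc
= 12.02 kpc

d ≈ 12 kpc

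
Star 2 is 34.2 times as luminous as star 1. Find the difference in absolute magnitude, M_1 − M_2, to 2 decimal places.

M_1 − M_2 ≈ 3.84

Pogson: ΔM = −2.5 log₁₀(ratio) = −2.5 log₁₀(34.2) = −2.5 × 1.5340 = -3.835
Star 2 is brighter so has the smaller magnitude: M_1 − M_2 is positive.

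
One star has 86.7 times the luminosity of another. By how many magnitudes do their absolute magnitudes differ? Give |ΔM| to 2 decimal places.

|ΔM| ≈ 4.85

Pogson: ΔM = −2.5 log₁₀(ratio) = −2.5 log₁₀(86.7) = −2.5 × 1.9380 = -4.845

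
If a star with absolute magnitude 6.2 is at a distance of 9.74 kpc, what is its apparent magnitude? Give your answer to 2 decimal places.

m ≈ 21.14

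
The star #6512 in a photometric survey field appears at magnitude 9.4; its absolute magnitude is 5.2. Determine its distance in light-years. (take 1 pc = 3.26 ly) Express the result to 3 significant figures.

Distance modulus: m − M = 9.4 − (5.2) = 4.200
m − M = 5 log₁₀ d − 5
log₁₀ d = (m − M)/5 + 1 = 1.8400
d = 10^1.8400 = 69.18 pc
= 225.5 ly

d ≈ 226 ly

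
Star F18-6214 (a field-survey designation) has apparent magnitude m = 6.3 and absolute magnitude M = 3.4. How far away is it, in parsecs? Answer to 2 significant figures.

d ≈ 38 pc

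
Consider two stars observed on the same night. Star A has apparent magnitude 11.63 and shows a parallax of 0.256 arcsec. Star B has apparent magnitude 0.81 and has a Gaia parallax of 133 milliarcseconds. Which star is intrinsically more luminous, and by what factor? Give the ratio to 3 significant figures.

Star B is more luminous, by a factor of 78800.

Star A: d = 1/p = 1/0.256″ = 3.906 pc
Star A: M = m − 5 log₁₀ d + 5 = 11.63 − 5·0.5918 + 5 = 13.671
Star B: p = 133 mas = 0.133″ → d = 1/p = 7.519 pc
Star B: M = m − 5 log₁₀ d + 5 = 0.81 − 5·0.8761 + 5 = 1.429
ΔM = M_A − M_B = 13.671 − (1.429) = 12.242; smaller M is more luminous → Star B.
L ratio = 10^(0.4 |ΔM|) = 10^4.897 = 78850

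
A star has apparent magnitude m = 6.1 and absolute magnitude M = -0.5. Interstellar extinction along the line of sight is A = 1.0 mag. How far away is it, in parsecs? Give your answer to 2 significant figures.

d ≈ 130 pc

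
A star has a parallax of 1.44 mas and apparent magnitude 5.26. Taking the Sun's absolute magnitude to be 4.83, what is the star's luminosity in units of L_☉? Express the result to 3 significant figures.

d = 1/p = 1000/1.44 mas = 694.4 pc
M = m − 5 log₁₀ d + 5 = 5.26 − 5·2.8416 + 5 = -3.948
M − M_☉ = -3.948 − 4.83 = -8.778
L/L_☉ = 10^(−0.4 × -8.778) = 3245

L/L_☉ ≈ 3250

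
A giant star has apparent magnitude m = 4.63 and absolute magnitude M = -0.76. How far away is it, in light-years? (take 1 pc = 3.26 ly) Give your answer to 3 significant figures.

d ≈ 390 ly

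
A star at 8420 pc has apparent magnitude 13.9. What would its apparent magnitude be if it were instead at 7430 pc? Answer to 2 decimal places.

m ≈ 13.63

Flux ∝ 1/d², so Δm = 5 log₁₀(d₂/d₁) = 5 log₁₀(7430/8420) = -0.272
m₂ = m₁ + Δm = 13.9 + (-0.272) = 13.628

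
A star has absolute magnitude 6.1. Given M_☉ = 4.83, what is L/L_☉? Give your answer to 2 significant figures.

M − M_☉ = 6.1 − 4.83 = 1.270
L/L_☉ = 10^(−0.4 (M − M_☉)) = 10^-0.508 = 0.3105

L/L_☉ ≈ 0.31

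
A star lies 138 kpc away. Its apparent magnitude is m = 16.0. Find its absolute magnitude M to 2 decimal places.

M ≈ -4.70

d = 138 kpc = 138000 pc
5 log₁₀(d/10 pc) = 5 log₁₀(138000) − 5 = 20.699
M = m − 5 log₁₀(d/10) = 16.0 − 20.699 = -4.699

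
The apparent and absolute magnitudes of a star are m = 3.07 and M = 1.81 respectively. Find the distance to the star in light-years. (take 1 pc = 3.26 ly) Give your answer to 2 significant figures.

d ≈ 58 ly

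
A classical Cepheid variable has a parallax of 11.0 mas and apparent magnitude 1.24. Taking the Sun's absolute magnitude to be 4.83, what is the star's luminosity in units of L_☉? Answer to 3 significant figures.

L/L_☉ ≈ 2260

d = 1/p = 1000/11.0 mas = 90.91 pc
M = m − 5 log₁₀ d + 5 = 1.24 − 5·1.9586 + 5 = -3.553
M − M_☉ = -3.553 − 4.83 = -8.383
L/L_☉ = 10^(−0.4 × -8.383) = 2255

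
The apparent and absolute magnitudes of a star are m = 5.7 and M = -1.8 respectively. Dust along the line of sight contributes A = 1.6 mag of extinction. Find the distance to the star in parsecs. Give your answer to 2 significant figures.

d ≈ 150 pc

m − M = 5 log₁₀(d/10 pc) + A  ⇒  5.7 − (-1.8) − 1.6 = 5 log₁₀(d/10)
5.900 = 5 log₁₀(d/10)
log₁₀ d = (m − M − A)/5 + 1 = 2.1800
d = 10^2.1800 = 151.4 pc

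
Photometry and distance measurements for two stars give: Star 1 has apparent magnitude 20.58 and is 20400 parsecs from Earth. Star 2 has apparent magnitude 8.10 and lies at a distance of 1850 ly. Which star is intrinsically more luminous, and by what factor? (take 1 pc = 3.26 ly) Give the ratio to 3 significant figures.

Star 1: M = m − 5 log₁₀ d + 5 = 20.58 − 5·4.3096 + 5 = 4.032
Star 2: d = 1850 ly / 3.26 = 567.5 pc
Star 2: M = m − 5 log₁₀ d + 5 = 8.10 − 5·2.7540 + 5 = -0.670
ΔM = M_1 − M_2 = 4.032 − (-0.670) = 4.702; smaller M is more luminous → Star 2.
L ratio = 10^(0.4 |ΔM|) = 10^1.881 = 75.97

Star 2 is more luminous, by a factor of 76.0.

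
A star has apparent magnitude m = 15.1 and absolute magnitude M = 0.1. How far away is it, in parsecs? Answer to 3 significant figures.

d ≈ 10000 pc

μ = m − M = 15.000
m − M = 5 log₁₀ d − 5
log₁₀ d = (m − M)/5 + 1 = 4.0000
d = 10^4.0000 = 10000 pc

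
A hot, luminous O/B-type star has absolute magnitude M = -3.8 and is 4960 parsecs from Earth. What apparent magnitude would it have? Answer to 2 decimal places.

m ≈ 9.68

m = M + 5 log₁₀ d − 5 = -3.8 + 5·3.6955 − 5 = 9.677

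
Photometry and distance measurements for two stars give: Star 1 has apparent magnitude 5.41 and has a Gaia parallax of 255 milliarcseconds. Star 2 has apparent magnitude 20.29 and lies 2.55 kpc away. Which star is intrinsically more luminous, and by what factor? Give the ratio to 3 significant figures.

Star 1 is more luminous, by a factor of 2.12.

Star 1: p = 255 mas = 0.255″ → d = 1/p = 3.922 pc
Star 1: M = m − 5 log₁₀ d + 5 = 5.41 − 5·0.5935 + 5 = 7.443
Star 2: d = 2.55 kpc = 2550 pc
Star 2: M = m − 5 log₁₀ d + 5 = 20.29 − 5·3.4065 + 5 = 8.257
ΔM = M_1 − M_2 = 7.443 − (8.257) = -0.815; smaller M is more luminous → Star 1.
L ratio = 10^(0.4 |ΔM|) = 10^0.326 = 2.118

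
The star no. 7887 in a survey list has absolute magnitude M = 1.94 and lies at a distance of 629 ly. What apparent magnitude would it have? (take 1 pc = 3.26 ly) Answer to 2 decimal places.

d = 629 ly / 3.26 = 192.9 pc
m = M + 5 log₁₀ d − 5 = 1.94 + 5·2.2854 − 5 = 8.367

m ≈ 8.37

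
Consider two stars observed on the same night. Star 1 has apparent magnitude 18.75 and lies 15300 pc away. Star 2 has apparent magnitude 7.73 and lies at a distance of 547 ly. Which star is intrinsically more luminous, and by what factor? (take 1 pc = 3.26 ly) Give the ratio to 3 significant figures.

Star 1: M = m − 5 log₁₀ d + 5 = 18.75 − 5·4.1847 + 5 = 2.827
Star 2: d = 547 ly / 3.26 = 167.8 pc
Star 2: M = m − 5 log₁₀ d + 5 = 7.73 − 5·2.2248 + 5 = 1.606
ΔM = M_1 − M_2 = 2.827 − (1.606) = 1.220; smaller M is more luminous → Star 2.
L ratio = 10^(0.4 |ΔM|) = 10^0.488 = 3.077

Star 2 is more luminous, by a factor of 3.08.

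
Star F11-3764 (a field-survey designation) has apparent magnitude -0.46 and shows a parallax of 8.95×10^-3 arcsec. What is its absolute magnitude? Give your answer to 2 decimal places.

M ≈ -5.70

d = 1/p = 1/8.95×10^-3″ = 111.7 pc
5 log₁₀(d/10 pc) = 5 log₁₀(111.7) − 5 = 5.241
M = m − 5 log₁₀(d/10) = -0.46 − 5.241 = -5.701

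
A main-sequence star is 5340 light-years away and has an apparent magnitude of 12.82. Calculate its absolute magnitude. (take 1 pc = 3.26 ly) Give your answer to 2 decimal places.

d = 5340 ly / 3.26 = 1638 pc
5 log₁₀(d/10 pc) = 5 log₁₀(1638) − 5 = 11.072
M = m − 5 log₁₀(d/10) = 12.82 − 11.072 = 1.748

M ≈ 1.75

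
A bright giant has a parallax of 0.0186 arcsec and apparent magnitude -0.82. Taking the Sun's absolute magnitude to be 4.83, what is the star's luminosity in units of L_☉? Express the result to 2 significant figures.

d = 1/p = 1/0.0186″ = 53.76 pc
M = m − 5 log₁₀ d + 5 = -0.82 − 5·1.7305 + 5 = -4.472
M − M_☉ = -4.472 − 4.83 = -9.302
L/L_☉ = 10^(−0.4 × -9.302) = 5260

L/L_☉ ≈ 5300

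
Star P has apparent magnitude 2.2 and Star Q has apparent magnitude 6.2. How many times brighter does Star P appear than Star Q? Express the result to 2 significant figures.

40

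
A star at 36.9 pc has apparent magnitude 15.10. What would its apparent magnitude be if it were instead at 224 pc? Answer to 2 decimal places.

m ≈ 19.02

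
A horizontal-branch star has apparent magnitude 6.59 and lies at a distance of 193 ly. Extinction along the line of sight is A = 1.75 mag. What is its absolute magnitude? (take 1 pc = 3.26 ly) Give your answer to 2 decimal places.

M ≈ 0.98

d = 193 ly / 3.26 = 59.20 pc
5 log₁₀(d/10 pc) = 5 log₁₀(59.20) − 5 = 3.862
M = m − 5 log₁₀(d/10) − A = 6.59 − 3.862 − 1.75 = 0.978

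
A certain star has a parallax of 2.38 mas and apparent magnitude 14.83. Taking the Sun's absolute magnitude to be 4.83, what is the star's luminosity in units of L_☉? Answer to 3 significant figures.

L/L_☉ ≈ 0.177

d = 1/p = 1000/2.38 mas = 420.2 pc
M = m − 5 log₁₀ d + 5 = 14.83 − 5·2.6234 + 5 = 6.713
M − M_☉ = 6.713 − 4.83 = 1.883
L/L_☉ = 10^(−0.4 × 1.883) = 0.1765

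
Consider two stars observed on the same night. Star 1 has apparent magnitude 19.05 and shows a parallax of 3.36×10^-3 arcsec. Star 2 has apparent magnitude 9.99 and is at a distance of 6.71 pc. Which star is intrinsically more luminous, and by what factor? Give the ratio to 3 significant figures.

Star 2 is more luminous, by a factor of 2.14.

Star 1: d = 1/p = 1/3.36×10^-3″ = 297.6 pc
Star 1: M = m − 5 log₁₀ d + 5 = 19.05 − 5·2.4737 + 5 = 11.682
Star 2: M = m − 5 log₁₀ d + 5 = 9.99 − 5·0.8267 + 5 = 10.856
ΔM = M_1 − M_2 = 11.682 − (10.856) = 0.825; smaller M is more luminous → Star 2.
L ratio = 10^(0.4 |ΔM|) = 10^0.330 = 2.139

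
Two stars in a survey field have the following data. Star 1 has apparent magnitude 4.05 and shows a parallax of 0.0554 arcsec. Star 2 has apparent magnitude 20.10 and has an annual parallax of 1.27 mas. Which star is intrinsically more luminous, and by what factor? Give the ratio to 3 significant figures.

Star 1: d = 1/p = 1/0.0554″ = 18.05 pc
Star 1: M = m − 5 log₁₀ d + 5 = 4.05 − 5·1.2565 + 5 = 2.768
Star 2: p = 1.27 mas = 1.27×10^-3″ → d = 1/p = 787.4 pc
Star 2: M = m − 5 log₁₀ d + 5 = 20.10 − 5·2.8962 + 5 = 10.619
ΔM = M_1 − M_2 = 2.768 − (10.619) = -7.851; smaller M is more luminous → Star 1.
L ratio = 10^(0.4 |ΔM|) = 10^3.141 = 1382

Star 1 is more luminous, by a factor of 1380.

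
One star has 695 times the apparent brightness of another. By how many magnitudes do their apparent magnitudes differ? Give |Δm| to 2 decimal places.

|Δm| ≈ 7.10

Pogson: Δm = −2.5 log₁₀(ratio) = −2.5 log₁₀(695) = −2.5 × 2.8420 = -7.105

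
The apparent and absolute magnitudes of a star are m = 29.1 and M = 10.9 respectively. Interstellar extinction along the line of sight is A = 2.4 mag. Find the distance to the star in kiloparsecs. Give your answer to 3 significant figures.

d ≈ 14.5 kpc

m − M = 5 log₁₀(d/10 pc) + A  ⇒  29.1 − (10.9) − 2.4 = 5 log₁₀(d/10)
15.800 = 5 log₁₀(d/10)
log₁₀ d = (m − M − A)/5 + 1 = 4.1600
d = 10^4.1600 = 14450 pc
= 14.45 kpc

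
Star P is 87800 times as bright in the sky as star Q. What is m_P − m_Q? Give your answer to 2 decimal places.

Pogson: Δm = −2.5 log₁₀(ratio) = −2.5 log₁₀(87800) = −2.5 × 4.9435 = -12.359
Star P is brighter, so it has the smaller magnitude: the difference is negative.

m_P − m_Q ≈ -12.36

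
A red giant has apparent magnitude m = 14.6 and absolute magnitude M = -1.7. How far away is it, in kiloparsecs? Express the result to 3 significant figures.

d ≈ 18.2 kpc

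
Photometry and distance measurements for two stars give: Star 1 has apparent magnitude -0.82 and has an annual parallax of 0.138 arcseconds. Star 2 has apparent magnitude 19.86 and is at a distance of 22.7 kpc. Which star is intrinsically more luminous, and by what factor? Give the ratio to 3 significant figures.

Star 1 is more luminous, by a factor of 19.1.

Star 1: d = 1/p = 1/0.138″ = 7.246 pc
Star 1: M = m − 5 log₁₀ d + 5 = -0.82 − 5·0.8601 + 5 = -0.121
Star 2: d = 22.7 kpc = 22700 pc
Star 2: M = m − 5 log₁₀ d + 5 = 19.86 − 5·4.3560 + 5 = 3.080
ΔM = M_1 − M_2 = -0.121 − (3.080) = -3.200; smaller M is more luminous → Star 1.
L ratio = 10^(0.4 |ΔM|) = 10^1.280 = 19.06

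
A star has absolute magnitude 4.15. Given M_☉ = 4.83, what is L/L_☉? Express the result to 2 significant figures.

L/L_☉ ≈ 1.9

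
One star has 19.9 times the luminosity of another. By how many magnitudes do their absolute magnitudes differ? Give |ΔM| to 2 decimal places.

Pogson: ΔM = −2.5 log₁₀(ratio) = −2.5 log₁₀(19.9) = −2.5 × 1.2989 = -3.247

|ΔM| ≈ 3.25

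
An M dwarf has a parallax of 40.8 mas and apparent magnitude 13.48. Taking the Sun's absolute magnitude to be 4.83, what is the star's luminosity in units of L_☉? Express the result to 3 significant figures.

L/L_☉ ≈ 2.08×10^-3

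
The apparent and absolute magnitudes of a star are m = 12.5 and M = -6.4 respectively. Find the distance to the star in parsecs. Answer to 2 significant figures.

d ≈ 60000 pc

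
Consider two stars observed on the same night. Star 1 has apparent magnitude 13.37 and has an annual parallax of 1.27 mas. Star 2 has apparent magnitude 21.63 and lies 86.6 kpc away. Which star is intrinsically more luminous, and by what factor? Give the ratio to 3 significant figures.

Star 2 is more luminous, by a factor of 6.01.

Star 1: p = 1.27 mas = 1.27×10^-3″ → d = 1/p = 787.4 pc
Star 1: M = m − 5 log₁₀ d + 5 = 13.37 − 5·2.8962 + 5 = 3.889
Star 2: d = 86.6 kpc = 86600 pc
Star 2: M = m − 5 log₁₀ d + 5 = 21.63 − 5·4.9375 + 5 = 1.942
ΔM = M_1 − M_2 = 3.889 − (1.942) = 1.947; smaller M is more luminous → Star 2.
L ratio = 10^(0.4 |ΔM|) = 10^0.779 = 6.007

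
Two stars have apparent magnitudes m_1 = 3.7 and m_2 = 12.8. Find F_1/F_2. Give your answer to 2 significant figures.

Δm = 3.7 − (12.8) = -9.1
Flux ratio = 10^(−0.4 Δm) = 10^(−0.4 × -9.1) = 10^3.640 = 4365

F_1/F_2 ≈ 4400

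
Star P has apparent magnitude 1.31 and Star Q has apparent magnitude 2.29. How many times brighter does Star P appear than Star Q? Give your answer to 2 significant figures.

Magnitude difference = -0.98
Flux ratio = 10^(−0.4 Δm) = 10^(−0.4 × -0.98) = 10^0.392 = 2.466

2.5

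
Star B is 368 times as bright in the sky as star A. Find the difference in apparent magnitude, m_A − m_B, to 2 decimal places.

m_A − m_B ≈ 6.41

Pogson: Δm = −2.5 log₁₀(ratio) = −2.5 log₁₀(368) = −2.5 × 2.5658 = -6.415
Star B is brighter so has the smaller magnitude: m_A − m_B is positive.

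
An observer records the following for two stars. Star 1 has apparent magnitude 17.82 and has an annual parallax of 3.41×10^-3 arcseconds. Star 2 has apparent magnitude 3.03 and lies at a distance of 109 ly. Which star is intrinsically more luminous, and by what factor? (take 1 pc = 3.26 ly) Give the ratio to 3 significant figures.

Star 2 is more luminous, by a factor of 10700.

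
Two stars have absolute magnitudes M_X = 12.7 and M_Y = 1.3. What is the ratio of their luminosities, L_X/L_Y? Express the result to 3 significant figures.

ΔM = M_X − M_Y = 11.4
L_X/L_Y = 10^(−0.4 ΔM) = 10^-4.560 = 2.754×10^-5

L_X/L_Y ≈ 2.75×10^-5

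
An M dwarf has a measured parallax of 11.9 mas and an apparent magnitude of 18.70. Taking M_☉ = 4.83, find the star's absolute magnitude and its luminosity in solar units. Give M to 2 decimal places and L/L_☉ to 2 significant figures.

d = 1/p = 1000/11.9 mas = 84.03 pc
M = m − 5 log₁₀ d + 5 = 18.70 − 5·1.9245 + 5 = 14.078
M − M_☉ = 14.078 − 4.83 = 9.248
L/L_☉ = 10^(−0.4 × 9.248) = 1.999×10^-4

M ≈ 14.08; L/L_☉ ≈ 2.0×10^-4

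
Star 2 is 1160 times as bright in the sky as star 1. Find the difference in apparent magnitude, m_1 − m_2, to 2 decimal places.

m_1 − m_2 ≈ 7.66

Pogson: Δm = −2.5 log₁₀(ratio) = −2.5 log₁₀(1160) = −2.5 × 3.0645 = -7.661
Star 2 is brighter so has the smaller magnitude: m_1 − m_2 is positive.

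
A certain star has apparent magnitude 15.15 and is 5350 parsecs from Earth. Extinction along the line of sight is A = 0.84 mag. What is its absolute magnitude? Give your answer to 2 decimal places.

5 log₁₀(d/10 pc) = 5 log₁₀(5350) − 5 = 13.642
M = m − 5 log₁₀(d/10) − A = 15.15 − 13.642 − 0.84 = 0.668

M ≈ 0.67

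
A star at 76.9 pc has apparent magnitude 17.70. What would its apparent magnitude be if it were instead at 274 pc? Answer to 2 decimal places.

m ≈ 20.46

Flux ∝ 1/d², so Δm = 5 log₁₀(d₂/d₁) = 5 log₁₀(274/76.9) = 2.759
m₂ = m₁ + Δm = 17.70 + (2.759) = 20.459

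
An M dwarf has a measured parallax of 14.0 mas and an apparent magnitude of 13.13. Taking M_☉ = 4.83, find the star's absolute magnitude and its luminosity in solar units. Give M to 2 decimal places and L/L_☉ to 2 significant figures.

d = 1/p = 1000/14.0 mas = 71.43 pc
M = m − 5 log₁₀ d + 5 = 13.13 − 5·1.8539 + 5 = 8.861
M − M_☉ = 8.861 − 4.83 = 4.031
L/L_☉ = 10^(−0.4 × 4.031) = 0.02442

M ≈ 8.86; L/L_☉ ≈ 0.024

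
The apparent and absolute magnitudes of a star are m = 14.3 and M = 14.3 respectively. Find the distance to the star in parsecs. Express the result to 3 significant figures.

d ≈ 10.0 pc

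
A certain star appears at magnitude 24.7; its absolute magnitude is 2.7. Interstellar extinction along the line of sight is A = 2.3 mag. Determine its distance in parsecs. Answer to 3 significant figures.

d ≈ 87100 pc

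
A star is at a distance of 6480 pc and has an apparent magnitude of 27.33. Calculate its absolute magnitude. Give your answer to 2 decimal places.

M ≈ 13.27

5 log₁₀(d/10 pc) = 5 log₁₀(6480) − 5 = 14.058
M = m − 5 log₁₀(d/10) = 27.33 − 14.058 = 13.272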